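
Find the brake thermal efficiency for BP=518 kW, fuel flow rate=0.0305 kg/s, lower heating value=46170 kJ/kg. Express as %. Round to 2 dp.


eta_BTE = (BP / (mf * LHV)) * 100
Denominator = 0.0305 * 46170 = 1408.1850 kW
eta_BTE = (518 / 1408.1850) * 100 = 36.78%


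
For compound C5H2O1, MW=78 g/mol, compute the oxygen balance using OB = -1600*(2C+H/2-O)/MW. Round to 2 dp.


OB = -1600 * (2C + H/2 - O) / MW
Inner = 2*5 + 2/2 - 1 = 10.00
OB = -1600 * 10.00 / 78 = -205.13%


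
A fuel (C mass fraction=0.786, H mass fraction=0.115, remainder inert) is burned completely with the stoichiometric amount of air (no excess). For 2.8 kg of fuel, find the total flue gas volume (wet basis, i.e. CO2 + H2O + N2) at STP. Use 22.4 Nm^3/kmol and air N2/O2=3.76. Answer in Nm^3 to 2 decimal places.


Per kg fuel: CO2 = (C/12 kmol)*22.4 = (0.786/12)*22.4 = 1.46720 Nm^3
Per kg fuel: H2O = (H/2 kmol)*22.4 = (0.115/2)*22.4 = 1.28800 Nm^3
O2 needed per kg fuel = C/12 + H/4 = 0.786/12 + 0.115/4 = 0.09425000 kmol
Per kg fuel: N2 = O2*3.76*22.4 = 0.09425000*3.76*22.4 = 7.93811 Nm^3
Total per kg = 1.46720 + 1.28800 + 7.93811 = 10.69331 Nm^3
Total = 10.69331 * 2.8 = 29.94 Nm^3


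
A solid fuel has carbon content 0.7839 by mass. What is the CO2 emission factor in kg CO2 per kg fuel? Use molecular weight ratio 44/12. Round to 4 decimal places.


EF = C_frac * (M_CO2 / M_C)
EF = 0.7839 * (44/12)
EF = 0.7839 * 3.666667 = 2.8743 kg_CO2/kg_fuel


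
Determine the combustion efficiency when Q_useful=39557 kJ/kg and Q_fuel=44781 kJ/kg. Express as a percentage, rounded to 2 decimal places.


Efficiency = (Q_useful / Q_fuel) * 100
Efficiency = (39557 / 44781) * 100
Efficiency = 0.8833 * 100 = 88.33%


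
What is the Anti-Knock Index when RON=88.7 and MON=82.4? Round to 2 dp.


AKI = (RON + MON) / 2
AKI = (88.7 + 82.4) / 2
AKI = 171.1 / 2 = 85.55


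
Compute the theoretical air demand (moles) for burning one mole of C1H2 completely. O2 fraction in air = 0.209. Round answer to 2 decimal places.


Balanced combustion: C1H2 + 1.5 O2 -> 1 CO2 + 1 H2O
O2 needed = C + H/4 = 1 + 2/4 = 1.50 moles
Air moles = O2 / 0.209 = 1.50 / 0.209 = 7.18 moles air


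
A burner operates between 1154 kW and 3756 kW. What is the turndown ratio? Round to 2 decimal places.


TDR = Q_max / Q_min
TDR = 3756 / 1154 = 3.25


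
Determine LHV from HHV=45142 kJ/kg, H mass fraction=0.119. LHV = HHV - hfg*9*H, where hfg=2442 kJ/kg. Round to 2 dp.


LHV = HHV - hfg * 9 * H
Water correction = 2442 * 9 * 0.119 = 2615.382 kJ/kg
LHV = 45142 - 2615.382 = 42526.62 kJ/kg


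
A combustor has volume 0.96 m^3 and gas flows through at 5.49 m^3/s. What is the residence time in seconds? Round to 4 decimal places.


tau = V / Q_flow
tau = 0.96 / 5.49 = 0.1749 s


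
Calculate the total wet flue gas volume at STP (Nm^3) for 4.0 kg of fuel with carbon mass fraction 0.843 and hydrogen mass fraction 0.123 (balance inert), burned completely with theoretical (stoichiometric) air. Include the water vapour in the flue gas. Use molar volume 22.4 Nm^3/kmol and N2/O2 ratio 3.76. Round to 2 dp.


Per kg fuel: CO2 = (C/12 kmol)*22.4 = (0.843/12)*22.4 = 1.57360 Nm^3
Per kg fuel: H2O = (H/2 kmol)*22.4 = (0.123/2)*22.4 = 1.37760 Nm^3
O2 needed per kg fuel = C/12 + H/4 = 0.843/12 + 0.123/4 = 0.10100000 kmol
Per kg fuel: N2 = O2*3.76*22.4 = 0.10100000*3.76*22.4 = 8.50662 Nm^3
Total per kg = 1.57360 + 1.37760 + 8.50662 = 11.45782 Nm^3
Total = 11.45782 * 4.0 = 45.83 Nm^3


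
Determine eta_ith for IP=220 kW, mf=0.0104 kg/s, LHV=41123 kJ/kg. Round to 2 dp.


eta_ith = (IP / (mf * LHV)) * 100
Denominator = 0.0104 * 41123 = 427.6792 kW
eta_ith = (220 / 427.6792) * 100 = 51.44%


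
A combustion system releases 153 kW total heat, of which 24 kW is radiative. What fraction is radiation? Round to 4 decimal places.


f_rad = Q_rad / Q_total
f_rad = 24 / 153 = 0.1569


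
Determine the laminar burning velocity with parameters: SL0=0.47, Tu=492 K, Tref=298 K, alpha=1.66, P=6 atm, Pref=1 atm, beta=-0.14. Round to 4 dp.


SL = SL0 * (Tu/Tref)^alpha * (P/Pref)^beta
T ratio = 492/298 = 1.65100671
(T ratio)^alpha = 1.65100671^1.66 = 2.298598
(P/Pref)^beta = 6^(-0.14) = 0.778142
SL = 0.47 * 2.298598 * 0.778142 = 0.8407 m/s


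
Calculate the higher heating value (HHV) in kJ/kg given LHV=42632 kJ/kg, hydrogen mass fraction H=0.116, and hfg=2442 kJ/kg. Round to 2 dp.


HHV = LHV + hfg * 9 * H
Water addition = 2442 * 9 * 0.116 = 2549.448 kJ/kg
HHV = 42632 + 2549.448 = 45181.45 kJ/kg


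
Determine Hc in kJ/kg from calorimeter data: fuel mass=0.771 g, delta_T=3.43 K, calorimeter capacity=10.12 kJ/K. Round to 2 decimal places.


Hc = C_cal * delta_T / m_fuel
Q_released = 10.12 * 3.43 = 34.7116 kJ
m_fuel = 0.771 g = 0.771/1000 kg = 0.000771 kg
Hc = 34.7116 / 0.000771 = 45021.53 kJ/kg


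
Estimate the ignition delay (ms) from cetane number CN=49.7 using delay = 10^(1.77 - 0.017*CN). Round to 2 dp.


delay = 10^(1.77 - 0.017*CN)
Exponent = 1.77 - 0.017*49.7 = 0.9251
delay = 10^0.9251 = 8.42 ms


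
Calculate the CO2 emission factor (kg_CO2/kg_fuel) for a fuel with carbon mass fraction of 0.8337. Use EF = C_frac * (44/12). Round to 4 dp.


EF = C_frac * (M_CO2 / M_C)
EF = 0.8337 * (44/12)
EF = 0.8337 * 3.666667 = 3.0569 kg_CO2/kg_fuel


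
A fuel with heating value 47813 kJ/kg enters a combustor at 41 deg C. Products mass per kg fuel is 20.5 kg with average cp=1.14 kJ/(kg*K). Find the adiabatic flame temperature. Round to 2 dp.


T_ad = T_in + Hc / (m_p * cp)
Denominator = 20.5 * 1.14 = 23.3700
Temperature rise = 47813 / 23.3700 = 2045.91 K
T_ad = 41 + 2045.91 = 2086.91 deg C


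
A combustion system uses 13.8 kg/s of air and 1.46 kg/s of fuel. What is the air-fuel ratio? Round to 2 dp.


AFR = m_air / m_fuel
AFR = 13.8 / 1.46 = 9.45


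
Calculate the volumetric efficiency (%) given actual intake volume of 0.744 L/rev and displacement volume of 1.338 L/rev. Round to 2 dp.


eta_v = (V_actual / V_disp) * 100
Ratio = 0.744 / 1.338 = 0.5561
eta_v = 0.5561 * 100 = 55.61%


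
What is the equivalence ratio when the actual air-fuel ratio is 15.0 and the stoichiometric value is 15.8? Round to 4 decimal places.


phi = AFR_stoich / AFR_actual
phi = 15.8 / 15.0 = 1.0533


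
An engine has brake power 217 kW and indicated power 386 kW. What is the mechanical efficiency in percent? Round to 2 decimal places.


eta_mech = (BP / IP) * 100
Ratio = 217 / 386 = 0.5622
eta_mech = 0.5622 * 100 = 56.22%


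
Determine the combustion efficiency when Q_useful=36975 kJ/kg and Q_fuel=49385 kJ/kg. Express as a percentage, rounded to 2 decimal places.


Efficiency = (Q_useful / Q_fuel) * 100
Efficiency = (36975 / 49385) * 100
Efficiency = 0.7487 * 100 = 74.87%


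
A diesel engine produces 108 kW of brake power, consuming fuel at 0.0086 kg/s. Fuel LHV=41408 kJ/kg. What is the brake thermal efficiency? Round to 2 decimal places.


eta_BTE = (BP / (mf * LHV)) * 100
Denominator = 0.0086 * 41408 = 356.1088 kW
eta_BTE = (108 / 356.1088) * 100 = 30.33%


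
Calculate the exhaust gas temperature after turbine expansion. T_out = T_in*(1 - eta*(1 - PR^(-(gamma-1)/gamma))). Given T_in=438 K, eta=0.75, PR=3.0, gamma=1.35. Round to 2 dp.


T_out = T_in * (1 - eta * (1 - PR^(-(gamma-1)/gamma)))
Exponent = -(1.35-1)/1.35 = -0.25925926
PR^exp = 3.0^(-0.25925926) = 0.75214556
Factor = 1 - 0.75*(1 - 0.75214556) = 0.81410917
T_out = 438 * 0.81410917 = 356.58 K


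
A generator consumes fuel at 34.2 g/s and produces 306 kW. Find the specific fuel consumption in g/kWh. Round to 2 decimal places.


SFC = (mf / BP) * 3600
Rate = 34.2 / 306 = 0.111765 g/(s*kW)
SFC = 0.111765 * 3600 = 402.35 g/kWh


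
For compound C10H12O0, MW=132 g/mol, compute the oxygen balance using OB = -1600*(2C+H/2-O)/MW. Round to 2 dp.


OB = -1600 * (2C + H/2 - O) / MW
Inner = 2*10 + 12/2 - 0 = 26.00
OB = -1600 * 26.00 / 132 = -315.15%


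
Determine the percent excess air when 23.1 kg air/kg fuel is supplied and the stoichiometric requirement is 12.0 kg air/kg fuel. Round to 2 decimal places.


Excess air = actual - stoichiometric = 23.1 - 12.0 = 11.10 kg/kg fuel
Excess air % = (excess / stoich) * 100 = (11.10 / 12.0) * 100 = 92.50%


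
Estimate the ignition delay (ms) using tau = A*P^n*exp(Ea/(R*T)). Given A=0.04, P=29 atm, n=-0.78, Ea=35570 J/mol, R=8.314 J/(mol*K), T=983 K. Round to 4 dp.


tau = A * P^n * exp(Ea/(R*T))
P^n = 29^(-0.78) = 0.07233185
Ea/(R*T) = 35570/(8.314*983) = 4.352315
exp(Ea/(R*T)) = 77.658039
tau = 0.04 * 0.07233185 * 77.658039 = 0.2247 ms


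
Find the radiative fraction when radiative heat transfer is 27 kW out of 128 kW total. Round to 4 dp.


f_rad = Q_rad / Q_total
f_rad = 27 / 128 = 0.2109


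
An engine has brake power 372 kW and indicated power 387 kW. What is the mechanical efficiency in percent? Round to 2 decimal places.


eta_mech = (BP / IP) * 100
Ratio = 372 / 387 = 0.9612
eta_mech = 0.9612 * 100 = 96.12%


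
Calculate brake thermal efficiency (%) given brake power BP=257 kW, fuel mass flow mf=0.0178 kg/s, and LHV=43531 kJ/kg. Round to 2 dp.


eta_BTE = (BP / (mf * LHV)) * 100
Denominator = 0.0178 * 43531 = 774.8518 kW
eta_BTE = (257 / 774.8518) * 100 = 33.17%


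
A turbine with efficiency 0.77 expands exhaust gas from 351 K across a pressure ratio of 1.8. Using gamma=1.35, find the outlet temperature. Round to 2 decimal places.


T_out = T_in * (1 - eta * (1 - PR^(-(gamma-1)/gamma)))
Exponent = -(1.35-1)/1.35 = -0.25925926
PR^exp = 1.8^(-0.25925926) = 0.85865408
Factor = 1 - 0.77*(1 - 0.85865408) = 0.89116364
T_out = 351 * 0.89116364 = 312.80 K


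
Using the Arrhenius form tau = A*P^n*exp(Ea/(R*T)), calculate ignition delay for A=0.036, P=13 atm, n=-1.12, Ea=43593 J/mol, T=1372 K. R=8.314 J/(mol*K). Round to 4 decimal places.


tau = A * P^n * exp(Ea/(R*T))
P^n = 13^(-1.12) = 0.05654360
Ea/(R*T) = 43593/(8.314*1372) = 3.821665
exp(Ea/(R*T)) = 45.680207
tau = 0.036 * 0.05654360 * 45.680207 = 0.0930 ms


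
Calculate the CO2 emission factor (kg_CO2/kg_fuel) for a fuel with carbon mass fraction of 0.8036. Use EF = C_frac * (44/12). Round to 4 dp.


EF = C_frac * (M_CO2 / M_C)
EF = 0.8036 * (44/12)
EF = 0.8036 * 3.666667 = 2.9465 kg_CO2/kg_fuel


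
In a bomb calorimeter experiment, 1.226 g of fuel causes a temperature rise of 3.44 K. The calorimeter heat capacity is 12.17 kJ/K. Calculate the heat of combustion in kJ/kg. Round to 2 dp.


Hc = C_cal * delta_T / m_fuel
Q_released = 12.17 * 3.44 = 41.8648 kJ
m_fuel = 1.226 g = 1.226/1000 kg = 0.001226 kg
Hc = 41.8648 / 0.001226 = 34147.47 kJ/kg


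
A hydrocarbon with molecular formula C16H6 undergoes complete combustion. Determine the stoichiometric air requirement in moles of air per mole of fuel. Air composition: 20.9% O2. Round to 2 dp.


Balanced combustion: C16H6 + 17.5 O2 -> 16 CO2 + 3 H2O
O2 needed = C + H/4 = 16 + 6/4 = 17.50 moles
Air moles = O2 / 0.209 = 17.50 / 0.209 = 83.73 moles air


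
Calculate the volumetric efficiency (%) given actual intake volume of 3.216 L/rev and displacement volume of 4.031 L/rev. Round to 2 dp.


eta_v = (V_actual / V_disp) * 100
Ratio = 3.216 / 4.031 = 0.7978
eta_v = 0.7978 * 100 = 79.78%


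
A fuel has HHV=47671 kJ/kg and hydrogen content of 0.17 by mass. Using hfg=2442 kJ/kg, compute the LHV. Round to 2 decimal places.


LHV = HHV - hfg * 9 * H
Water correction = 2442 * 9 * 0.17 = 3736.260 kJ/kg
LHV = 47671 - 3736.260 = 43934.74 kJ/kg


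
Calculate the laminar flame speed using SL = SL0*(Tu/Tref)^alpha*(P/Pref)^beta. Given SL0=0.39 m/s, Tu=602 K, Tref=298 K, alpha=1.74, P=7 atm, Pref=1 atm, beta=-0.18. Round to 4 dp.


SL = SL0 * (Tu/Tref)^alpha * (P/Pref)^beta
T ratio = 602/298 = 2.02013423
(T ratio)^alpha = 2.02013423^1.74 = 3.399082
(P/Pref)^beta = 7^(-0.18) = 0.704502
SL = 0.39 * 3.399082 * 0.704502 = 0.9339 m/s


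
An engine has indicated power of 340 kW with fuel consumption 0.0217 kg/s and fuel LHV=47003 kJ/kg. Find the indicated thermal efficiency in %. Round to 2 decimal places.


eta_ith = (IP / (mf * LHV)) * 100
Denominator = 0.0217 * 47003 = 1019.9651 kW
eta_ith = (340 / 1019.9651) * 100 = 33.33%


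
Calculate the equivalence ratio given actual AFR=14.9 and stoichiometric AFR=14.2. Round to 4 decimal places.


phi = AFR_stoich / AFR_actual
phi = 14.2 / 14.9 = 0.9530


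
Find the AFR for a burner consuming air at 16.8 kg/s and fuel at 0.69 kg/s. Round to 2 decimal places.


AFR = m_air / m_fuel
AFR = 16.8 / 0.69 = 24.35


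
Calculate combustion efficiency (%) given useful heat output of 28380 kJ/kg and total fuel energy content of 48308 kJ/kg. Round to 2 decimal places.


Efficiency = (Q_useful / Q_fuel) * 100
Efficiency = (28380 / 48308) * 100
Efficiency = 0.5875 * 100 = 58.75%


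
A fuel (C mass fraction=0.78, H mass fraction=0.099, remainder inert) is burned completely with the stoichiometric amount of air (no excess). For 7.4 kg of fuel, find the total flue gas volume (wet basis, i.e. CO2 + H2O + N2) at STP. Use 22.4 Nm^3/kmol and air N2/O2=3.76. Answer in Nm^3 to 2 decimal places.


Per kg fuel: CO2 = (C/12 kmol)*22.4 = (0.78/12)*22.4 = 1.45600 Nm^3
Per kg fuel: H2O = (H/2 kmol)*22.4 = (0.099/2)*22.4 = 1.10880 Nm^3
O2 needed per kg fuel = C/12 + H/4 = 0.78/12 + 0.099/4 = 0.08975000 kmol
Per kg fuel: N2 = O2*3.76*22.4 = 0.08975000*3.76*22.4 = 7.55910 Nm^3
Total per kg = 1.45600 + 1.10880 + 7.55910 = 10.12390 Nm^3
Total = 10.12390 * 7.4 = 74.92 Nm^3


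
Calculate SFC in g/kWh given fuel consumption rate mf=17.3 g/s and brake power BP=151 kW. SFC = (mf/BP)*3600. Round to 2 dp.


SFC = (mf / BP) * 3600
Rate = 17.3 / 151 = 0.114570 g/(s*kW)
SFC = 0.114570 * 3600 = 412.45 g/kWh


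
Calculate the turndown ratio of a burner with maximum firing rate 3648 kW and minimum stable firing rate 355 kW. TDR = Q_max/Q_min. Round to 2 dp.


TDR = Q_max / Q_min
TDR = 3648 / 355 = 10.28


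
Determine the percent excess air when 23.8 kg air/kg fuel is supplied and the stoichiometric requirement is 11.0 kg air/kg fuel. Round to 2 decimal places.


Excess air = actual - stoichiometric = 23.8 - 11.0 = 12.80 kg/kg fuel
Excess air % = (excess / stoich) * 100 = (12.80 / 11.0) * 100 = 116.36%


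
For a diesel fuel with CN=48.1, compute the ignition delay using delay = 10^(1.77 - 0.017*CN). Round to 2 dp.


delay = 10^(1.77 - 0.017*CN)
Exponent = 1.77 - 0.017*48.1 = 0.9523
delay = 10^0.9523 = 8.96 ms


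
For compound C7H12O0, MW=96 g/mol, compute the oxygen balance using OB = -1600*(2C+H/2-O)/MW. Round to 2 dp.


OB = -1600 * (2C + H/2 - O) / MW
Inner = 2*7 + 12/2 - 0 = 20.00
OB = -1600 * 20.00 / 96 = -333.33%


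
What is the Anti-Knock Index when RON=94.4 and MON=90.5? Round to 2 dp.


AKI = (RON + MON) / 2
AKI = (94.4 + 90.5) / 2
AKI = 184.9 / 2 = 92.45


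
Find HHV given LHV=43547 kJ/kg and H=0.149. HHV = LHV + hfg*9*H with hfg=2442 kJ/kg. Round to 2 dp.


HHV = LHV + hfg * 9 * H
Water addition = 2442 * 9 * 0.149 = 3274.722 kJ/kg
HHV = 43547 + 3274.722 = 46821.72 kJ/kg


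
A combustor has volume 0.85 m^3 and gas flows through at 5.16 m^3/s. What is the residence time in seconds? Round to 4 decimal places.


tau = V / Q_flow
tau = 0.85 / 5.16 = 0.1647 s


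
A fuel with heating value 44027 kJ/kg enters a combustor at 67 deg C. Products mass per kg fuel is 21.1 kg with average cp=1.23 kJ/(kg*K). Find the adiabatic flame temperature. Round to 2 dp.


T_ad = T_in + Hc / (m_p * cp)
Denominator = 21.1 * 1.23 = 25.9530
Temperature rise = 44027 / 25.9530 = 1696.41 K
T_ad = 67 + 1696.41 = 1763.41 deg C


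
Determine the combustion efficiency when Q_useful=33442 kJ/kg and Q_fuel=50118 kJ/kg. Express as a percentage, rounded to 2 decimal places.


Efficiency = (Q_useful / Q_fuel) * 100
Efficiency = (33442 / 50118) * 100
Efficiency = 0.6673 * 100 = 66.73%


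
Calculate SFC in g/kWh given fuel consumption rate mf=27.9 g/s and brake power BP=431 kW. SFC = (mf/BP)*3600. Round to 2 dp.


SFC = (mf / BP) * 3600
Rate = 27.9 / 431 = 0.064733 g/(s*kW)
SFC = 0.064733 * 3600 = 233.04 g/kWh


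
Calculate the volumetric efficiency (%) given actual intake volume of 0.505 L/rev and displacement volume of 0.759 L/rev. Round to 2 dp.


eta_v = (V_actual / V_disp) * 100
Ratio = 0.505 / 0.759 = 0.6653
eta_v = 0.6653 * 100 = 66.53%


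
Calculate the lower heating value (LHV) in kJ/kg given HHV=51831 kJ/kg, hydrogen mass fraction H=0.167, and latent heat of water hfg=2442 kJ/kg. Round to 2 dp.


LHV = HHV - hfg * 9 * H
Water correction = 2442 * 9 * 0.167 = 3670.326 kJ/kg
LHV = 51831 - 3670.326 = 48160.67 kJ/kg


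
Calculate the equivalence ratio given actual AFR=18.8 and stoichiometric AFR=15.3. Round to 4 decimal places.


phi = AFR_stoich / AFR_actual
phi = 15.3 / 18.8 = 0.8138


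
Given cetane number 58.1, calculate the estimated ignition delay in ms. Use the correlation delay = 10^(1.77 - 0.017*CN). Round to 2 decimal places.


delay = 10^(1.77 - 0.017*CN)
Exponent = 1.77 - 0.017*58.1 = 0.7823
delay = 10^0.7823 = 6.06 ms


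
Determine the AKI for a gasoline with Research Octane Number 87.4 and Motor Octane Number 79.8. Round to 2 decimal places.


AKI = (RON + MON) / 2
AKI = (87.4 + 79.8) / 2
AKI = 167.2 / 2 = 83.60


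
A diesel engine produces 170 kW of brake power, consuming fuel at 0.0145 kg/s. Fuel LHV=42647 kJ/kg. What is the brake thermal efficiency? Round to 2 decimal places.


eta_BTE = (BP / (mf * LHV)) * 100
Denominator = 0.0145 * 42647 = 618.3815 kW
eta_BTE = (170 / 618.3815) * 100 = 27.49%


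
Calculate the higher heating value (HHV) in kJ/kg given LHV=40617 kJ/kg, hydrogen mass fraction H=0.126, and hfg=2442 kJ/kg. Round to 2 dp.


HHV = LHV + hfg * 9 * H
Water addition = 2442 * 9 * 0.126 = 2769.228 kJ/kg
HHV = 40617 + 2769.228 = 43386.23 kJ/kg


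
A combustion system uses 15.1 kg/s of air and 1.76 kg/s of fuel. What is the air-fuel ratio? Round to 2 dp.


AFR = m_air / m_fuel
AFR = 15.1 / 1.76 = 8.58


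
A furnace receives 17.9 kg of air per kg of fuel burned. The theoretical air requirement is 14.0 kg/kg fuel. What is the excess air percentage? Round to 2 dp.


Excess air = actual - stoichiometric = 17.9 - 14.0 = 3.90 kg/kg fuel
Excess air % = (excess / stoich) * 100 = (3.90 / 14.0) * 100 = 27.86%


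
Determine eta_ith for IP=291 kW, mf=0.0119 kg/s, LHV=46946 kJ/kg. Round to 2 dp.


eta_ith = (IP / (mf * LHV)) * 100
Denominator = 0.0119 * 46946 = 558.6574 kW
eta_ith = (291 / 558.6574) * 100 = 52.09%


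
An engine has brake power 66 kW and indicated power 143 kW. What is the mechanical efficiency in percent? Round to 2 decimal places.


eta_mech = (BP / IP) * 100
Ratio = 66 / 143 = 0.4615
eta_mech = 0.4615 * 100 = 46.15%


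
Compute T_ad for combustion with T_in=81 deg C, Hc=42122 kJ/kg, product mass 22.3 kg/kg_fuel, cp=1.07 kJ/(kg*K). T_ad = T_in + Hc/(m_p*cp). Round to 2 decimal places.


T_ad = T_in + Hc / (m_p * cp)
Denominator = 22.3 * 1.07 = 23.8610
Temperature rise = 42122 / 23.8610 = 1765.31 K
T_ad = 81 + 1765.31 = 1846.31 deg C


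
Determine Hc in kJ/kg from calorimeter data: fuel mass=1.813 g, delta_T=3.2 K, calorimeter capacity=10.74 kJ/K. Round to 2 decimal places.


Hc = C_cal * delta_T / m_fuel
Q_released = 10.74 * 3.2 = 34.3680 kJ
m_fuel = 1.813 g = 1.813/1000 kg = 0.001813 kg
Hc = 34.3680 / 0.001813 = 18956.43 kJ/kg


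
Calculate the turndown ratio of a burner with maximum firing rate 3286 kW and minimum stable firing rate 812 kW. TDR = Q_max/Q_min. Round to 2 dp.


TDR = Q_max / Q_min
TDR = 3286 / 812 = 4.05


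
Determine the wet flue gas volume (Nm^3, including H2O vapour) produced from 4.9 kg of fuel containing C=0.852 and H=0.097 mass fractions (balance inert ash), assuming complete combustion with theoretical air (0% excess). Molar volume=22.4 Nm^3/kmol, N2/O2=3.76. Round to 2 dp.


Per kg fuel: CO2 = (C/12 kmol)*22.4 = (0.852/12)*22.4 = 1.59040 Nm^3
Per kg fuel: H2O = (H/2 kmol)*22.4 = (0.097/2)*22.4 = 1.08640 Nm^3
O2 needed per kg fuel = C/12 + H/4 = 0.852/12 + 0.097/4 = 0.09525000 kmol
Per kg fuel: N2 = O2*3.76*22.4 = 0.09525000*3.76*22.4 = 8.02234 Nm^3
Total per kg = 1.59040 + 1.08640 + 8.02234 = 10.69914 Nm^3
Total = 10.69914 * 4.9 = 52.43 Nm^3


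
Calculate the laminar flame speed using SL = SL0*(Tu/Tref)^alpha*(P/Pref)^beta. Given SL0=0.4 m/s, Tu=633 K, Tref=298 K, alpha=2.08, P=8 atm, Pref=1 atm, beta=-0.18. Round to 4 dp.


SL = SL0 * (Tu/Tref)^alpha * (P/Pref)^beta
T ratio = 633/298 = 2.12416107
(T ratio)^alpha = 2.12416107^2.08 = 4.792365
(P/Pref)^beta = 8^(-0.18) = 0.687771
SL = 0.4 * 4.792365 * 0.687771 = 1.3184 m/s


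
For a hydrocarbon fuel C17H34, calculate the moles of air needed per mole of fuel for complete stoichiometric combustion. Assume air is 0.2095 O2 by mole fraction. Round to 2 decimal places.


Balanced combustion: C17H34 + 25.5 O2 -> 17 CO2 + 17 H2O
O2 needed = C + H/4 = 17 + 34/4 = 25.50 moles
Air moles = O2 / 0.2095 = 25.50 / 0.2095 = 121.72 moles air


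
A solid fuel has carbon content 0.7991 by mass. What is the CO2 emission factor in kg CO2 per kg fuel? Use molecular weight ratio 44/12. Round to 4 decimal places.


EF = C_frac * (M_CO2 / M_C)
EF = 0.7991 * (44/12)
EF = 0.7991 * 3.666667 = 2.9300 kg_CO2/kg_fuel


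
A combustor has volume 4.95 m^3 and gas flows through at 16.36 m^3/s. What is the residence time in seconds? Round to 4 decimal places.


tau = V / Q_flow
tau = 4.95 / 16.36 = 0.3026 s


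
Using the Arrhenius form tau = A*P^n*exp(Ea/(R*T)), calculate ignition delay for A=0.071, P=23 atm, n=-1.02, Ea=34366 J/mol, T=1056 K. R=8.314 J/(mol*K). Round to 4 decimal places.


tau = A * P^n * exp(Ea/(R*T))
P^n = 23^(-1.02) = 0.04083547
Ea/(R*T) = 34366/(8.314*1056) = 3.914308
exp(Ea/(R*T)) = 50.114404
tau = 0.071 * 0.04083547 * 50.114404 = 0.1453 ms


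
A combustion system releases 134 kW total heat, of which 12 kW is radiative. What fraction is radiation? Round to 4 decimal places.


f_rad = Q_rad / Q_total
f_rad = 12 / 134 = 0.0896


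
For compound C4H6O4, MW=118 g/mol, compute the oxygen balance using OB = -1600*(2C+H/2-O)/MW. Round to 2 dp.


OB = -1600 * (2C + H/2 - O) / MW
Inner = 2*4 + 6/2 - 4 = 7.00
OB = -1600 * 7.00 / 118 = -94.92%


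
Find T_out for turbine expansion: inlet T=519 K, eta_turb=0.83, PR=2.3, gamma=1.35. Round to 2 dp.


T_out = T_in * (1 - eta * (1 - PR^(-(gamma-1)/gamma)))
Exponent = -(1.35-1)/1.35 = -0.25925926
PR^exp = 2.3^(-0.25925926) = 0.80578413
Factor = 1 - 0.83*(1 - 0.80578413) = 0.83880083
T_out = 519 * 0.83880083 = 435.34 K


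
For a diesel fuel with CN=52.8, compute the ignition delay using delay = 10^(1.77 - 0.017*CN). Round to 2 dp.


delay = 10^(1.77 - 0.017*CN)
Exponent = 1.77 - 0.017*52.8 = 0.8724
delay = 10^0.8724 = 7.45 ms


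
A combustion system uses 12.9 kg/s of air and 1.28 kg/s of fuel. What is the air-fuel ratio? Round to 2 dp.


AFR = m_air / m_fuel
AFR = 12.9 / 1.28 = 10.08


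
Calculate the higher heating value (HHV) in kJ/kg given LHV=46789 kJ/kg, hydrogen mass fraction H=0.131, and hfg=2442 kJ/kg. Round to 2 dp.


HHV = LHV + hfg * 9 * H
Water addition = 2442 * 9 * 0.131 = 2879.118 kJ/kg
HHV = 46789 + 2879.118 = 49668.12 kJ/kg


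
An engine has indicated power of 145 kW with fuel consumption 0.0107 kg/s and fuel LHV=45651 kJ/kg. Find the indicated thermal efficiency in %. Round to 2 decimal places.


eta_ith = (IP / (mf * LHV)) * 100
Denominator = 0.0107 * 45651 = 488.4657 kW
eta_ith = (145 / 488.4657) * 100 = 29.68%


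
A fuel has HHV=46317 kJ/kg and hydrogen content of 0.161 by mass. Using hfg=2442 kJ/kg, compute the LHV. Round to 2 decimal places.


LHV = HHV - hfg * 9 * H
Water correction = 2442 * 9 * 0.161 = 3538.458 kJ/kg
LHV = 46317 - 3538.458 = 42778.54 kJ/kg


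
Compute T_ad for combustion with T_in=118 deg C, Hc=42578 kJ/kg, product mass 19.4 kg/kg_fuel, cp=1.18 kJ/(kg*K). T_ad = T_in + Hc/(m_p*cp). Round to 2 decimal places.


T_ad = T_in + Hc / (m_p * cp)
Denominator = 19.4 * 1.18 = 22.8920
Temperature rise = 42578 / 22.8920 = 1859.95 K
T_ad = 118 + 1859.95 = 1977.95 deg C


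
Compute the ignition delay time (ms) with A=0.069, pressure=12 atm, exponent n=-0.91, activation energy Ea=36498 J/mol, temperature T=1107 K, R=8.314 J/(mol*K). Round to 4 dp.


tau = A * P^n * exp(Ea/(R*T))
P^n = 12^(-0.91) = 0.10421856
Ea/(R*T) = 36498/(8.314*1107) = 3.965623
exp(Ea/(R*T)) = 52.753125
tau = 0.069 * 0.10421856 * 52.753125 = 0.3794 ms


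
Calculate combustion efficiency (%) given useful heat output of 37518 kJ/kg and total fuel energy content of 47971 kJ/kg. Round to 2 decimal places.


Efficiency = (Q_useful / Q_fuel) * 100
Efficiency = (37518 / 47971) * 100
Efficiency = 0.7821 * 100 = 78.21%


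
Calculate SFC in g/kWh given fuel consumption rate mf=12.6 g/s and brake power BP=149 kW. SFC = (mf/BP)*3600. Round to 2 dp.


SFC = (mf / BP) * 3600
Rate = 12.6 / 149 = 0.084564 g/(s*kW)
SFC = 0.084564 * 3600 = 304.43 g/kWh


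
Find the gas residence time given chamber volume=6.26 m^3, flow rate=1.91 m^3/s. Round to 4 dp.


tau = V / Q_flow
tau = 6.26 / 1.91 = 3.2775 s


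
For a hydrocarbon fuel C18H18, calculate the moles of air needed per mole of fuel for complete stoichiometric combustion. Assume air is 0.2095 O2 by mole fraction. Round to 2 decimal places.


Balanced combustion: C18H18 + 22.5 O2 -> 18 CO2 + 9 H2O
O2 needed = C + H/4 = 18 + 18/4 = 22.50 moles
Air moles = O2 / 0.2095 = 22.50 / 0.2095 = 107.40 moles air


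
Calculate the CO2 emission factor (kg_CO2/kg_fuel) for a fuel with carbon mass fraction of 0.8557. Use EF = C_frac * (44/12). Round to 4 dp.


EF = C_frac * (M_CO2 / M_C)
EF = 0.8557 * (44/12)
EF = 0.8557 * 3.666667 = 3.1376 kg_CO2/kg_fuel


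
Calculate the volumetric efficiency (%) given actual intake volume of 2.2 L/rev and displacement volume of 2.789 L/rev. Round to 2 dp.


eta_v = (V_actual / V_disp) * 100
Ratio = 2.2 / 2.789 = 0.7888
eta_v = 0.7888 * 100 = 78.88%


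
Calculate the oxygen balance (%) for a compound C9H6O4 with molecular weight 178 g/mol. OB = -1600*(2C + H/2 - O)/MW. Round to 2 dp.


OB = -1600 * (2C + H/2 - O) / MW
Inner = 2*9 + 6/2 - 4 = 17.00
OB = -1600 * 17.00 / 178 = -152.81%


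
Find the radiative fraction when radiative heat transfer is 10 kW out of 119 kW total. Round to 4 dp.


f_rad = Q_rad / Q_total
f_rad = 10 / 119 = 0.0840


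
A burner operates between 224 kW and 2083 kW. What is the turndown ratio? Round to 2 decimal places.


TDR = Q_max / Q_min
TDR = 2083 / 224 = 9.30


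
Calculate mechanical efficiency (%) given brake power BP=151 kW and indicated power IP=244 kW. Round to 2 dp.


eta_mech = (BP / IP) * 100
Ratio = 151 / 244 = 0.6189
eta_mech = 0.6189 * 100 = 61.89%


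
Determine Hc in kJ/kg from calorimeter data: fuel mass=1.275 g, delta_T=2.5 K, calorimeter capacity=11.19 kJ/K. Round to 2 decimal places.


Hc = C_cal * delta_T / m_fuel
Q_released = 11.19 * 2.5 = 27.9750 kJ
m_fuel = 1.275 g = 1.275/1000 kg = 0.001275 kg
Hc = 27.9750 / 0.001275 = 21941.18 kJ/kg


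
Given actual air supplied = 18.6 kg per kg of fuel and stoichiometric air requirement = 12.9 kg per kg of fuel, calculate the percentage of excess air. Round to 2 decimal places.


Excess air = actual - stoichiometric = 18.6 - 12.9 = 5.70 kg/kg fuel
Excess air % = (excess / stoich) * 100 = (5.70 / 12.9) * 100 = 44.19%


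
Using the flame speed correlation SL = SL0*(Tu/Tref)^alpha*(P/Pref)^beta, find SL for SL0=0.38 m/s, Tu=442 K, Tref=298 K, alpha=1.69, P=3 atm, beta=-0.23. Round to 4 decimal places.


SL = SL0 * (Tu/Tref)^alpha * (P/Pref)^beta
T ratio = 442/298 = 1.48322148
(T ratio)^alpha = 1.48322148^1.69 = 1.946875
(P/Pref)^beta = 3^(-0.23) = 0.776716
SL = 0.38 * 1.946875 * 0.776716 = 0.5746 m/s


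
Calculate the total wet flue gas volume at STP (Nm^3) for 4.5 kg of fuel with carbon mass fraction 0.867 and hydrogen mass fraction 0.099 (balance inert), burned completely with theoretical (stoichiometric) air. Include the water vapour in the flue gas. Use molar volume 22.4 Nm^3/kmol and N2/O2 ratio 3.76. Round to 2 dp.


Per kg fuel: CO2 = (C/12 kmol)*22.4 = (0.867/12)*22.4 = 1.61840 Nm^3
Per kg fuel: H2O = (H/2 kmol)*22.4 = (0.099/2)*22.4 = 1.10880 Nm^3
O2 needed per kg fuel = C/12 + H/4 = 0.867/12 + 0.099/4 = 0.09700000 kmol
Per kg fuel: N2 = O2*3.76*22.4 = 0.09700000*3.76*22.4 = 8.16973 Nm^3
Total per kg = 1.61840 + 1.10880 + 8.16973 = 10.89693 Nm^3
Total = 10.89693 * 4.5 = 49.04 Nm^3


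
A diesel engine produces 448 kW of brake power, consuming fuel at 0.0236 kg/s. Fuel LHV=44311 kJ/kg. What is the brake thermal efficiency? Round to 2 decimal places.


eta_BTE = (BP / (mf * LHV)) * 100
Denominator = 0.0236 * 44311 = 1045.7396 kW
eta_BTE = (448 / 1045.7396) * 100 = 42.84%


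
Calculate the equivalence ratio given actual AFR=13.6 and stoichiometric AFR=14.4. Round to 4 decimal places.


phi = AFR_stoich / AFR_actual
phi = 14.4 / 13.6 = 1.0588


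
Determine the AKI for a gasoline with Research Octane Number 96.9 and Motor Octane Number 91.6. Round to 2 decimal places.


AKI = (RON + MON) / 2
AKI = (96.9 + 91.6) / 2
AKI = 188.5 / 2 = 94.25


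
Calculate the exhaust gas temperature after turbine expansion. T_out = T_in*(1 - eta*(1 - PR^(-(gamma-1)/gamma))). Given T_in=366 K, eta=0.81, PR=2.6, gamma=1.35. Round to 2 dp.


T_out = T_in * (1 - eta * (1 - PR^(-(gamma-1)/gamma)))
Exponent = -(1.35-1)/1.35 = -0.25925926
PR^exp = 2.6^(-0.25925926) = 0.78057442
Factor = 1 - 0.81*(1 - 0.78057442) = 0.82226528
T_out = 366 * 0.82226528 = 300.95 K


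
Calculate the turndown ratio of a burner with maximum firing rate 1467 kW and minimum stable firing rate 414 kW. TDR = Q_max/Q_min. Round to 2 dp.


TDR = Q_max / Q_min
TDR = 1467 / 414 = 3.54


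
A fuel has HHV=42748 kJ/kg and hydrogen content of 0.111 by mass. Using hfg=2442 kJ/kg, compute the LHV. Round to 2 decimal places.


LHV = HHV - hfg * 9 * H
Water correction = 2442 * 9 * 0.111 = 2439.558 kJ/kg
LHV = 42748 - 2439.558 = 40308.44 kJ/kg


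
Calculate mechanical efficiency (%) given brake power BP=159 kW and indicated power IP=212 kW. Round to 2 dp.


eta_mech = (BP / IP) * 100
Ratio = 159 / 212 = 0.7500
eta_mech = 0.7500 * 100 = 75.00%


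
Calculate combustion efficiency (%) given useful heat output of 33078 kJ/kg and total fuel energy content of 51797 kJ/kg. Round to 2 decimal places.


Efficiency = (Q_useful / Q_fuel) * 100
Efficiency = (33078 / 51797) * 100
Efficiency = 0.6386 * 100 = 63.86%


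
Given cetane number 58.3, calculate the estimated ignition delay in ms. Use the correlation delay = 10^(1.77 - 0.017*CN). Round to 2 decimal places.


delay = 10^(1.77 - 0.017*CN)
Exponent = 1.77 - 0.017*58.3 = 0.7789
delay = 10^0.7789 = 6.01 ms


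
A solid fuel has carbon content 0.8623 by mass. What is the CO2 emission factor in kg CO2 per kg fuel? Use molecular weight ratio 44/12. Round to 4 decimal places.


EF = C_frac * (M_CO2 / M_C)
EF = 0.8623 * (44/12)
EF = 0.8623 * 3.666667 = 3.1618 kg_CO2/kg_fuel


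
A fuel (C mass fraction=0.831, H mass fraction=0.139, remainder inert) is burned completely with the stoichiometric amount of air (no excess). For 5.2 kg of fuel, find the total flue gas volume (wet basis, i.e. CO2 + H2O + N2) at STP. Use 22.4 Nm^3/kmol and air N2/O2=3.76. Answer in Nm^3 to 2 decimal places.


Per kg fuel: CO2 = (C/12 kmol)*22.4 = (0.831/12)*22.4 = 1.55120 Nm^3
Per kg fuel: H2O = (H/2 kmol)*22.4 = (0.139/2)*22.4 = 1.55680 Nm^3
O2 needed per kg fuel = C/12 + H/4 = 0.831/12 + 0.139/4 = 0.10400000 kmol
Per kg fuel: N2 = O2*3.76*22.4 = 0.10400000*3.76*22.4 = 8.75930 Nm^3
Total per kg = 1.55120 + 1.55680 + 8.75930 = 11.86730 Nm^3
Total = 11.86730 * 5.2 = 61.71 Nm^3


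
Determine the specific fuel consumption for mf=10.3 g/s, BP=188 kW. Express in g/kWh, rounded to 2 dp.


SFC = (mf / BP) * 3600
Rate = 10.3 / 188 = 0.054787 g/(s*kW)
SFC = 0.054787 * 3600 = 197.23 g/kWh


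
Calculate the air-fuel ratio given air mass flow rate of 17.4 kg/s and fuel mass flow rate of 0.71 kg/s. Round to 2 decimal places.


AFR = m_air / m_fuel
AFR = 17.4 / 0.71 = 24.51


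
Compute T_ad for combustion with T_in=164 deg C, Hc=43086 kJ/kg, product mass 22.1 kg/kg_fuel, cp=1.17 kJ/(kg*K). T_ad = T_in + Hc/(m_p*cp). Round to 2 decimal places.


T_ad = T_in + Hc / (m_p * cp)
Denominator = 22.1 * 1.17 = 25.8570
Temperature rise = 43086 / 25.8570 = 1666.32 K
T_ad = 164 + 1666.32 = 1830.32 deg C


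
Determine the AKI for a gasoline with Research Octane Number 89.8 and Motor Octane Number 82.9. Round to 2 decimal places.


AKI = (RON + MON) / 2
AKI = (89.8 + 82.9) / 2
AKI = 172.7 / 2 = 86.35


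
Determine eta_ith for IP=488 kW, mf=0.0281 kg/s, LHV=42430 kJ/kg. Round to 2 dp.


eta_ith = (IP / (mf * LHV)) * 100
Denominator = 0.0281 * 42430 = 1192.2830 kW
eta_ith = (488 / 1192.2830) * 100 = 40.93%


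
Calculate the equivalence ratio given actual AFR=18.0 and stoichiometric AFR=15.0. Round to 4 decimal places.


phi = AFR_stoich / AFR_actual
phi = 15.0 / 18.0 = 0.8333


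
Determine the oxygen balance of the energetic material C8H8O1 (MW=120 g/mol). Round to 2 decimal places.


OB = -1600 * (2C + H/2 - O) / MW
Inner = 2*8 + 8/2 - 1 = 19.00
OB = -1600 * 19.00 / 120 = -253.33%


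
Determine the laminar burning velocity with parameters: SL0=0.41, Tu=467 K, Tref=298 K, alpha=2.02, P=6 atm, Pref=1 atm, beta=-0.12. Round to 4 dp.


SL = SL0 * (Tu/Tref)^alpha * (P/Pref)^beta
T ratio = 467/298 = 1.56711409
(T ratio)^alpha = 1.56711409^2.02 = 2.478011
(P/Pref)^beta = 6^(-0.12) = 0.806532
SL = 0.41 * 2.478011 * 0.806532 = 0.8194 m/s


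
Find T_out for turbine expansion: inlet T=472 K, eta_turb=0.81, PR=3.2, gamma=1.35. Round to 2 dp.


T_out = T_in * (1 - eta * (1 - PR^(-(gamma-1)/gamma)))
Exponent = -(1.35-1)/1.35 = -0.25925926
PR^exp = 3.2^(-0.25925926) = 0.73966521
Factor = 1 - 0.81*(1 - 0.73966521) = 0.78912882
T_out = 472 * 0.78912882 = 372.47 K


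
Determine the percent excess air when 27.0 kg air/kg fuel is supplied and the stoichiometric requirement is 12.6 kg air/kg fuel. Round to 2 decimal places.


Excess air = actual - stoichiometric = 27.0 - 12.6 = 14.40 kg/kg fuel
Excess air % = (excess / stoich) * 100 = (14.40 / 12.6) * 100 = 114.29%


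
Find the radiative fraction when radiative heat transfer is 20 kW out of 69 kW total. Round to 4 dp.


f_rad = Q_rad / Q_total
f_rad = 20 / 69 = 0.2899


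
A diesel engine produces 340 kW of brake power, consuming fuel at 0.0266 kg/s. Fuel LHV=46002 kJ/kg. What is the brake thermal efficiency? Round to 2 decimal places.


eta_BTE = (BP / (mf * LHV)) * 100
Denominator = 0.0266 * 46002 = 1223.6532 kW
eta_BTE = (340 / 1223.6532) * 100 = 27.79%


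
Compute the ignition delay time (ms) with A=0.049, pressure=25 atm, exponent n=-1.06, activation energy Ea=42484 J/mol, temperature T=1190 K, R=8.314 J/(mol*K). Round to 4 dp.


tau = A * P^n * exp(Ea/(R*T))
P^n = 25^(-1.06) = 0.03297491
Ea/(R*T) = 42484/(8.314*1190) = 4.294063
exp(Ea/(R*T)) = 73.263539
tau = 0.049 * 0.03297491 * 73.263539 = 0.1184 ms


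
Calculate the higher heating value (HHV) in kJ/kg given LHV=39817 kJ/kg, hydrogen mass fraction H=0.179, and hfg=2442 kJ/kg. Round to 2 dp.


HHV = LHV + hfg * 9 * H
Water addition = 2442 * 9 * 0.179 = 3934.062 kJ/kg
HHV = 39817 + 3934.062 = 43751.06 kJ/kg


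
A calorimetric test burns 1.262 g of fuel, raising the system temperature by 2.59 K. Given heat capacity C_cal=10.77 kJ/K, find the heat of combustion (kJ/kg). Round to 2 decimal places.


Hc = C_cal * delta_T / m_fuel
Q_released = 10.77 * 2.59 = 27.8943 kJ
m_fuel = 1.262 g = 1.262/1000 kg = 0.001262 kg
Hc = 27.8943 / 0.001262 = 22103.25 kJ/kg


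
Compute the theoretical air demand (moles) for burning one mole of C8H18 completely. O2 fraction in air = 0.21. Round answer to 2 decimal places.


Balanced combustion: C8H18 + 12.5 O2 -> 8 CO2 + 9 H2O
O2 needed = C + H/4 = 8 + 18/4 = 12.50 moles
Air moles = O2 / 0.21 = 12.50 / 0.21 = 59.52 moles air


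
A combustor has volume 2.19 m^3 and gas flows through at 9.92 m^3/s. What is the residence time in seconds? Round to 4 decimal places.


tau = V / Q_flow
tau = 2.19 / 9.92 = 0.2208 s


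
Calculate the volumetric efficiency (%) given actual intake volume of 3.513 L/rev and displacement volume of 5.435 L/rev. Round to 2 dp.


eta_v = (V_actual / V_disp) * 100
Ratio = 3.513 / 5.435 = 0.6464
eta_v = 0.6464 * 100 = 64.64%


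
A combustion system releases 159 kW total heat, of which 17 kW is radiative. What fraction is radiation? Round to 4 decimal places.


f_rad = Q_rad / Q_total
f_rad = 17 / 159 = 0.1069


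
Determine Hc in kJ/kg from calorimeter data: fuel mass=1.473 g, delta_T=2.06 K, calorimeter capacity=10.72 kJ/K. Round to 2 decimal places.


Hc = C_cal * delta_T / m_fuel
Q_released = 10.72 * 2.06 = 22.0832 kJ
m_fuel = 1.473 g = 1.473/1000 kg = 0.001473 kg
Hc = 22.0832 / 0.001473 = 14991.99 kJ/kg


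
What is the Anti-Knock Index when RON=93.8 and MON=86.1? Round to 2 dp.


AKI = (RON + MON) / 2
AKI = (93.8 + 86.1) / 2
AKI = 179.9 / 2 = 89.95


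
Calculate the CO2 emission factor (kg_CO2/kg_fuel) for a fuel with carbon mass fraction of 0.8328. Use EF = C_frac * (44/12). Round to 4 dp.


EF = C_frac * (M_CO2 / M_C)
EF = 0.8328 * (44/12)
EF = 0.8328 * 3.666667 = 3.0536 kg_CO2/kg_fuel


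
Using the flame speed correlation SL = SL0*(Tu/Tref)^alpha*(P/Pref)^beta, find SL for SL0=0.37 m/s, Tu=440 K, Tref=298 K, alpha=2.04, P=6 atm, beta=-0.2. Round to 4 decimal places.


SL = SL0 * (Tu/Tref)^alpha * (P/Pref)^beta
T ratio = 440/298 = 1.47651007
(T ratio)^alpha = 1.47651007^2.04 = 2.214330
(P/Pref)^beta = 6^(-0.2) = 0.698827
SL = 0.37 * 2.214330 * 0.698827 = 0.5726 m/s


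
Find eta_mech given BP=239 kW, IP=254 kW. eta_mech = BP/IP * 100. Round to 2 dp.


eta_mech = (BP / IP) * 100
Ratio = 239 / 254 = 0.9409
eta_mech = 0.9409 * 100 = 94.09%


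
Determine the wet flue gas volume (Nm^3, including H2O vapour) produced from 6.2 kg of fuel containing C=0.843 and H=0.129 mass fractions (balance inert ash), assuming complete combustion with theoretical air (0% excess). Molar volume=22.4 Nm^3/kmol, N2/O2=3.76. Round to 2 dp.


Per kg fuel: CO2 = (C/12 kmol)*22.4 = (0.843/12)*22.4 = 1.57360 Nm^3
Per kg fuel: H2O = (H/2 kmol)*22.4 = (0.129/2)*22.4 = 1.44480 Nm^3
O2 needed per kg fuel = C/12 + H/4 = 0.843/12 + 0.129/4 = 0.10250000 kmol
Per kg fuel: N2 = O2*3.76*22.4 = 0.10250000*3.76*22.4 = 8.63296 Nm^3
Total per kg = 1.57360 + 1.44480 + 8.63296 = 11.65136 Nm^3
Total = 11.65136 * 6.2 = 72.24 Nm^3


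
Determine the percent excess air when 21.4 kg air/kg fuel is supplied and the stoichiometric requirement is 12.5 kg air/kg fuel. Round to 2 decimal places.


Excess air = actual - stoichiometric = 21.4 - 12.5 = 8.90 kg/kg fuel
Excess air % = (excess / stoich) * 100 = (8.90 / 12.5) * 100 = 71.20%


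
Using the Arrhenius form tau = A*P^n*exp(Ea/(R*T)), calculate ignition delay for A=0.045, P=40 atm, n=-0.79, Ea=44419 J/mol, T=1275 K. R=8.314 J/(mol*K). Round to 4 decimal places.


tau = A * P^n * exp(Ea/(R*T))
P^n = 40^(-0.79) = 0.05424661
Ea/(R*T) = 44419/(8.314*1275) = 4.190333
exp(Ea/(R*T)) = 66.044803
tau = 0.045 * 0.05424661 * 66.044803 = 0.1612 ms


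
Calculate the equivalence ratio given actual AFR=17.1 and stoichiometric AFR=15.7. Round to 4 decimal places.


phi = AFR_stoich / AFR_actual
phi = 15.7 / 17.1 = 0.9181


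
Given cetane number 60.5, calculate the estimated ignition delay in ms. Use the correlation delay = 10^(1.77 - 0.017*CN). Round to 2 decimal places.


delay = 10^(1.77 - 0.017*CN)
Exponent = 1.77 - 0.017*60.5 = 0.7415
delay = 10^0.7415 = 5.51 ms


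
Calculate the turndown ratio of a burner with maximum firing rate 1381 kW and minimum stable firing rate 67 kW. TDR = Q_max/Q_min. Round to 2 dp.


TDR = Q_max / Q_min
TDR = 1381 / 67 = 20.61
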